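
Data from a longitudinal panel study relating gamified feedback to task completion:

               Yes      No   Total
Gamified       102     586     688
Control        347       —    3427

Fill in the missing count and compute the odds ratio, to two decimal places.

The missing cell is in the unexposed row: 3427 − 347 = 3080.
So a = 102, b = 586, c = 347, d = 3080.
OR = (a·d)/(b·c) = (102 × 3080) / (586 × 347) = 314160 / 203342 = 1.54498

1.54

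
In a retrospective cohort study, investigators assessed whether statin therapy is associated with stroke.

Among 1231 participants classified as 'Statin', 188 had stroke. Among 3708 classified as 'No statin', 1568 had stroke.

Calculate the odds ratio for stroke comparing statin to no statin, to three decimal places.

0.246

From the description: a = 188, b = 1043, c = 1568, d = 2140.
OR = (a·d)/(b·c) = (188 × 2140) / (1043 × 1568) = 402320 / 1635424 = 0.24600
Exposure is associated with lower odds of stroke (OR = 0.25 < 1).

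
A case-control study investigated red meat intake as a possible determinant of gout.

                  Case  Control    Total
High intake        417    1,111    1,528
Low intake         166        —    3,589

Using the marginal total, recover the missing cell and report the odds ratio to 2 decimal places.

7.74

The missing cell is in the unexposed row: 3589 − 166 = 3423.
So a = 417, b = 1111, c = 166, d = 3423.
OR = (a·d)/(b·c) = (417 × 3423) / (1111 × 166) = 1427391 / 184426 = 7.73964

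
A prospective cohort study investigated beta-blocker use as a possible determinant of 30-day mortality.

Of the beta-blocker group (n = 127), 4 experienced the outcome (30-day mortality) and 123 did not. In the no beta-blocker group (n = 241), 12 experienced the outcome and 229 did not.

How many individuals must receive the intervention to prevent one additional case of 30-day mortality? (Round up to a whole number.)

55

Risk in treated group = 4/127 = 0.03150; risk in control = 12/241 = 0.04979.
Absolute risk reduction = 0.04979 − 0.03150 = 0.01830
NNT = 1 / ARR = 1 / 0.01830 = 54.655 → round up → 55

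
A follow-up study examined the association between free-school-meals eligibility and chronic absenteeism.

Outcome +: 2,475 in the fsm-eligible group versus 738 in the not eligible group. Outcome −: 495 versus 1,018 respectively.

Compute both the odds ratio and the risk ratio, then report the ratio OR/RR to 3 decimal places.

From the description: a = 2475, b = 495, c = 738, d = 1018.
OR = (2475·1018)/(495·738) = 2519550/365310 = 6.89702
Risk in exposed = 2475/2970 = 0.83333; risk in unexposed = 738/1756 = 0.42027; RR = 1.98284
OR/RR = 6.89702 / 1.98284 = 3.47836
The outcome is not rare, so the OR lies further from 1 than the RR.

3.478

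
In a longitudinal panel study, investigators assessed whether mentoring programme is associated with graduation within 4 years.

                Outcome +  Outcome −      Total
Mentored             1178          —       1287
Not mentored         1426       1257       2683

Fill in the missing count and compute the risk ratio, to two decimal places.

1.72

The missing cell is in the exposed row: 1287 − 1178 = 109.
So a = 1178, b = 109, c = 1426, d = 1257.
RR = [a/(a+b)] / [c/(c+d)] = (1178/1287) / (1426/2683) = 0.91531/0.53149 = 1.72214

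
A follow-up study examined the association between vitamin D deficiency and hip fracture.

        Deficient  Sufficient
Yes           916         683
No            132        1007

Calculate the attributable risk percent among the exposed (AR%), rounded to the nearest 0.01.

53.76

Reading the table with exposure as columns: a = 916 (Deficient, case), b = 132 (Deficient, non-case), c = 683 (Sufficient, case), d = 1007.
Risk in exposed = 916/1048 = 0.87405; risk in unexposed = 683/1690 = 0.40414.
RR = 0.87405/0.40414 = 2.16272
AR% = (RR − 1)/RR × 100 = (2.16272 − 1)/2.16272 × 100 = 53.7619%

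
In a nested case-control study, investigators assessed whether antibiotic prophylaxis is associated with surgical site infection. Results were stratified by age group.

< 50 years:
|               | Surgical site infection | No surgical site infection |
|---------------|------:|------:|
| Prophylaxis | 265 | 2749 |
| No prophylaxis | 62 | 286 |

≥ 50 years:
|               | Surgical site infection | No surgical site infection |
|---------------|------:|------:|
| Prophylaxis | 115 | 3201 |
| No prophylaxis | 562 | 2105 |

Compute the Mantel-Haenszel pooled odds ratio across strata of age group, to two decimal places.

0.18

OR_MH = Σ(aᵢdᵢ/nᵢ) / Σ(bᵢcᵢ/nᵢ), where nᵢ is the stratum total.
Stratum 1 (< 50 years): n = 3362; a·d/n = 265·286/3362 = 22.5431; b·c/n = 2749·62/3362 = 50.6954
Stratum 2 (≥ 50 years): n = 5983; a·d/n = 115·2105/5983 = 40.4605; b·c/n = 3201·562/5983 = 300.6789
OR_MH = (22.5431 + 40.4605) / (50.6954 + 300.6789) = 63.0036 / 351.3743 = 0.17931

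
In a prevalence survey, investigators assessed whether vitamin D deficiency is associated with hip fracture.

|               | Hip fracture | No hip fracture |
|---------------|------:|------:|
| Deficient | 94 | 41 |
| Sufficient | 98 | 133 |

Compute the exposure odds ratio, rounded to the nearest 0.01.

Cells: a = 94, b = 41, c = 98, d = 133.
OR = (a·d)/(b·c) = (94 × 133) / (41 × 98) = 12502 / 4018 = 3.11150
The odds of hip fracture are about 3.11 times as high in the deficient group.

3.11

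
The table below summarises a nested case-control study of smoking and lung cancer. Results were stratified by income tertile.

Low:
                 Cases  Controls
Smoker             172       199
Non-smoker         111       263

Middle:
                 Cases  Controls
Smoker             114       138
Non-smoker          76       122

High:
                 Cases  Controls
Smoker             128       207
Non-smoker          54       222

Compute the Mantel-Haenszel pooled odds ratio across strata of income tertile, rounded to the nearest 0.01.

1.94

OR_MH = Σ(aᵢdᵢ/nᵢ) / Σ(bᵢcᵢ/nᵢ), where nᵢ is the stratum total.
Stratum 1 (Low): n = 745; a·d/n = 172·263/745 = 60.7195; b·c/n = 199·111/745 = 29.6497
Stratum 2 (Middle): n = 450; a·d/n = 114·122/450 = 30.9067; b·c/n = 138·76/450 = 23.3067
Stratum 3 (High): n = 611; a·d/n = 128·222/611 = 46.5074; b·c/n = 207·54/611 = 18.2946
OR_MH = (60.7195 + 30.9067 + 46.5074) / (29.6497 + 23.3067 + 18.2946) = 138.1335 / 71.2509 = 1.93869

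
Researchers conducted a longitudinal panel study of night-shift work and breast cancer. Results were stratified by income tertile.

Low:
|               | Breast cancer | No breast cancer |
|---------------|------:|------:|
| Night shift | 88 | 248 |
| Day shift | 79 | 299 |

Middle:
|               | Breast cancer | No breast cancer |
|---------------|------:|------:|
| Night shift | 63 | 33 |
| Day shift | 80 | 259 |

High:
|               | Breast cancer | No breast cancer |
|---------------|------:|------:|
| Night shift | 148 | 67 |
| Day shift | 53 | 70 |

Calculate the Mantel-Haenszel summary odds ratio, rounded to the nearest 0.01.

OR_MH = Σ(aᵢdᵢ/nᵢ) / Σ(bᵢcᵢ/nᵢ), where nᵢ is the stratum total.
Stratum 1 (Low): n = 714; a·d/n = 88·299/714 = 36.8515; b·c/n = 248·79/714 = 27.4398
Stratum 2 (Middle): n = 435; a·d/n = 63·259/435 = 37.5103; b·c/n = 33·80/435 = 6.0690
Stratum 3 (High): n = 338; a·d/n = 148·70/338 = 30.6509; b·c/n = 67·53/338 = 10.5059
OR_MH = (36.8515 + 37.5103 + 30.6509) / (27.4398 + 6.0690 + 10.5059) = 105.0128 / 44.0147 = 2.38586

2.39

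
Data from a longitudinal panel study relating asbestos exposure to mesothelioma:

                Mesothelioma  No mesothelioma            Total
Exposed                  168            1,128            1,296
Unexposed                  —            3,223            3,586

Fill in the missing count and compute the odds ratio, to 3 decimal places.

1.322

The missing cell is in the unexposed row: 3586 − 3223 = 363.
So a = 168, b = 1128, c = 363, d = 3223.
OR = (a·d)/(b·c) = (168 × 3223) / (1128 × 363) = 541464 / 409464 = 1.32237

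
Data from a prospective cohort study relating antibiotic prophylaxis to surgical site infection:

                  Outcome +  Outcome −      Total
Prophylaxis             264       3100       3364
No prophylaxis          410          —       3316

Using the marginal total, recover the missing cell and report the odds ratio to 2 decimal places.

0.60

The missing cell is in the unexposed row: 3316 − 410 = 2906.
So a = 264, b = 3100, c = 410, d = 2906.
OR = (a·d)/(b·c) = (264 × 2906) / (3100 × 410) = 767184 / 1271000 = 0.60361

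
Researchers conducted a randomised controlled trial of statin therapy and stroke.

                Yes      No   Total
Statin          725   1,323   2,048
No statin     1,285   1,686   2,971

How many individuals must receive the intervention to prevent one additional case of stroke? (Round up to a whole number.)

Risk in treated group = 725/2048 = 0.35400; risk in control = 1285/2971 = 0.43251.
Absolute risk reduction = 0.43251 − 0.35400 = 0.07851
NNT = 1 / ARR = 1 / 0.07851 = 12.737 → round up → 13

13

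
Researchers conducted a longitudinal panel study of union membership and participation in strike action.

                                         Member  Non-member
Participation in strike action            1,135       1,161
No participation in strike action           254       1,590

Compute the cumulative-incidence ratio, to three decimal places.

1.936

Reading the table with exposure as columns: a = 1135 (Member, case), b = 254 (Member, non-case), c = 1161 (Non-member, case), d = 1590.
Risk in exposed = 1135/1389 = 0.81713; risk in unexposed = 1161/2751 = 0.42203.
RR = 0.81713 / 0.42203 = 1.93621
The risk among the exposed is 1.94 times that among the unexposed.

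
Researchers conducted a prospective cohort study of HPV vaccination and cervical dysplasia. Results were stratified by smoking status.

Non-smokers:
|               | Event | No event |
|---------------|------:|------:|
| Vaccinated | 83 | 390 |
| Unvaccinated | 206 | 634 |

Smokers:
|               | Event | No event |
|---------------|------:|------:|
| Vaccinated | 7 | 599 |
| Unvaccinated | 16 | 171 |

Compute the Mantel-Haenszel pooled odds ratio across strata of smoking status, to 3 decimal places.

0.568

OR_MH = Σ(aᵢdᵢ/nᵢ) / Σ(bᵢcᵢ/nᵢ), where nᵢ is the stratum total.
Stratum 1 (Non-smokers): n = 1313; a·d/n = 83·634/1313 = 40.0777; b·c/n = 390·206/1313 = 61.1881
Stratum 2 (Smokers): n = 793; a·d/n = 7·171/793 = 1.5095; b·c/n = 599·16/793 = 12.0858
OR_MH = (40.0777 + 1.5095) / (61.1881 + 12.0858) = 41.5871 / 73.2739 = 0.56756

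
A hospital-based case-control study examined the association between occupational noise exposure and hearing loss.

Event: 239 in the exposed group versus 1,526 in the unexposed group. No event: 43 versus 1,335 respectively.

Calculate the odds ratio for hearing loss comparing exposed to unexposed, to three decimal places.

4.862

From the description: a = 239, b = 43, c = 1526, d = 1335.
OR = (a·d)/(b·c) = (239 × 1335) / (43 × 1526) = 319065 / 65618 = 4.86246
The odds of hearing loss are about 4.86 times as high in the exposed group.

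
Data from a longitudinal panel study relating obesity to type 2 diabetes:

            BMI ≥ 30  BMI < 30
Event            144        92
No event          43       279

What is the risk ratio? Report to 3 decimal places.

3.105

Reading the table with exposure as columns: a = 144 (BMI ≥ 30, case), b = 43 (BMI ≥ 30, non-case), c = 92 (BMI < 30, case), d = 279.
Risk in exposed = 144/187 = 0.77005; risk in unexposed = 92/371 = 0.24798.
RR = 0.77005 / 0.24798 = 3.10532
The risk among the exposed is 3.11 times that among the unexposed.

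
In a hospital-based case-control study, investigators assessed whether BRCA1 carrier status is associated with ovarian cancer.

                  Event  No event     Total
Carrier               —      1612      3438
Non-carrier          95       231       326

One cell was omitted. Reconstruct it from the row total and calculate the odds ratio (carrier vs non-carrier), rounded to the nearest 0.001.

The missing cell is in the exposed row: 3438 − 1612 = 1826.
So a = 1826, b = 1612, c = 95, d = 231.
OR = (a·d)/(b·c) = (1826 × 231) / (1612 × 95) = 421806 / 153140 = 2.75438

2.754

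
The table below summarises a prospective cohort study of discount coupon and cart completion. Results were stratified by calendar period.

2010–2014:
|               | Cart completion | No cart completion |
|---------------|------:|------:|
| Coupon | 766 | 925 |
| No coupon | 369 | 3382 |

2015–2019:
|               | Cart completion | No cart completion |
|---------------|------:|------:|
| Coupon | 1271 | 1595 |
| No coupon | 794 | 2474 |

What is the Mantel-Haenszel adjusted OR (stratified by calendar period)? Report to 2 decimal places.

OR_MH = Σ(aᵢdᵢ/nᵢ) / Σ(bᵢcᵢ/nᵢ), where nᵢ is the stratum total.
Stratum 1 (2010–2014): n = 5442; a·d/n = 766·3382/5442 = 476.0404; b·c/n = 925·369/5442 = 62.7205
Stratum 2 (2015–2019): n = 6134; a·d/n = 1271·2474/6134 = 512.6270; b·c/n = 1595·794/6134 = 206.4607
OR_MH = (476.0404 + 512.6270) / (62.7205 + 206.4607) = 988.6674 / 269.1812 = 3.67287

3.67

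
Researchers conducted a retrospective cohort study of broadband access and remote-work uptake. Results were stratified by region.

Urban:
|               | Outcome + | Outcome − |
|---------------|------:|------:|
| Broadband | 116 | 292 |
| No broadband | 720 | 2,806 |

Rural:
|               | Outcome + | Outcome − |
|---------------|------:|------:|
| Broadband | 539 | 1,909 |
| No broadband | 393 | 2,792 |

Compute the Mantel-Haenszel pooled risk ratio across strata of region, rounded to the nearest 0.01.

1.67

RR_MH = Σ(aᵢ·n₀ᵢ/nᵢ) / Σ(cᵢ·n₁ᵢ/nᵢ), with n₁ᵢ = aᵢ+bᵢ (exposed), n₀ᵢ = cᵢ+dᵢ (unexposed), nᵢ = n₁ᵢ+n₀ᵢ.
Stratum 1 (Urban): n₁ = 408, n₀ = 3526, n = 3934; a·n₀/n = 116·3526/3934 = 103.9695; c·n₁/n = 720·408/3934 = 74.6721
Stratum 2 (Rural): n₁ = 2448, n₀ = 3185, n = 5633; a·n₀/n = 539·3185/5633 = 304.7603; c·n₁/n = 393·2448/5633 = 170.7907
RR_MH = (103.9695 + 304.7603) / (74.6721 + 170.7907) = 408.7298 / 245.4628 = 1.66514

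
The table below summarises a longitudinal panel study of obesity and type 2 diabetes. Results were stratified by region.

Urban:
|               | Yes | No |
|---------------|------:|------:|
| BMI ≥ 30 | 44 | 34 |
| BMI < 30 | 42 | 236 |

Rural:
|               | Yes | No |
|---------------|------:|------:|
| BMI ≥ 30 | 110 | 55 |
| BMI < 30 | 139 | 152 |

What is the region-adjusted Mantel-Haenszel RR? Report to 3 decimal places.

1.757

RR_MH = Σ(aᵢ·n₀ᵢ/nᵢ) / Σ(cᵢ·n₁ᵢ/nᵢ), with n₁ᵢ = aᵢ+bᵢ (exposed), n₀ᵢ = cᵢ+dᵢ (unexposed), nᵢ = n₁ᵢ+n₀ᵢ.
Stratum 1 (Urban): n₁ = 78, n₀ = 278, n = 356; a·n₀/n = 44·278/356 = 34.3596; c·n₁/n = 42·78/356 = 9.2022
Stratum 2 (Rural): n₁ = 165, n₀ = 291, n = 456; a·n₀/n = 110·291/456 = 70.1974; c·n₁/n = 139·165/456 = 50.2961
RR_MH = (34.3596 + 70.1974) / (9.2022 + 50.2961) = 104.5569 / 59.4983 = 1.75731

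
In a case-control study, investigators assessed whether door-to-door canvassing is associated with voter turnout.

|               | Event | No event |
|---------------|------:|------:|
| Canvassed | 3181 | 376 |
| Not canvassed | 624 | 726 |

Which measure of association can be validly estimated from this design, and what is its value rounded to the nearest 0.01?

Cells: a = 3181, b = 376, c = 624, d = 726.
This is a case-control study: participants were sampled on outcome status, so risks in the source population cannot be estimated directly — relative risk is not valid here. The odds ratio is the appropriate measure.
OR = (a·d)/(b·c) = (3181 × 726) / (376 × 624) = 2309406 / 234624 = 9.84301

9.84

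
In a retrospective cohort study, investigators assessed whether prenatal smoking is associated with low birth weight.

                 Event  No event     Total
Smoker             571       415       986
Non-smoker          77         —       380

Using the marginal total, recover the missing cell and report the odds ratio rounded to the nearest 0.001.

The missing cell is in the unexposed row: 380 − 77 = 303.
So a = 571, b = 415, c = 77, d = 303.
OR = (a·d)/(b·c) = (571 × 303) / (415 × 77) = 173013 / 31955 = 5.41427

5.414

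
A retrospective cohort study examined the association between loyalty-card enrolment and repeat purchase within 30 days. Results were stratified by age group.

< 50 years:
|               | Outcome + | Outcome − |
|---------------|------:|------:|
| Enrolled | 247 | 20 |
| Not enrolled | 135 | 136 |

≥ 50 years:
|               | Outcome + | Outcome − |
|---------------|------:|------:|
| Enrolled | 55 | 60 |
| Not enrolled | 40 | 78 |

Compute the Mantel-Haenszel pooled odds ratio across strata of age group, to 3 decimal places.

5.278

OR_MH = Σ(aᵢdᵢ/nᵢ) / Σ(bᵢcᵢ/nᵢ), where nᵢ is the stratum total.
Stratum 1 (< 50 years): n = 538; a·d/n = 247·136/538 = 62.4387; b·c/n = 20·135/538 = 5.0186
Stratum 2 (≥ 50 years): n = 233; a·d/n = 55·78/233 = 18.4120; b·c/n = 60·40/233 = 10.3004
OR_MH = (62.4387 + 18.4120) / (5.0186 + 10.3004) = 80.8507 / 15.3190 = 5.27780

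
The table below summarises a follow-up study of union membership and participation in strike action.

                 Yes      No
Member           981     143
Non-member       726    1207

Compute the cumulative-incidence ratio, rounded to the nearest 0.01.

Cells: a = 981, b = 143, c = 726, d = 1207.
Risk in exposed = 981/1124 = 0.87278; risk in unexposed = 726/1933 = 0.37558.
RR = 0.87278 / 0.37558 = 2.32380
The risk among the exposed is 2.32 times that among the unexposed.

2.32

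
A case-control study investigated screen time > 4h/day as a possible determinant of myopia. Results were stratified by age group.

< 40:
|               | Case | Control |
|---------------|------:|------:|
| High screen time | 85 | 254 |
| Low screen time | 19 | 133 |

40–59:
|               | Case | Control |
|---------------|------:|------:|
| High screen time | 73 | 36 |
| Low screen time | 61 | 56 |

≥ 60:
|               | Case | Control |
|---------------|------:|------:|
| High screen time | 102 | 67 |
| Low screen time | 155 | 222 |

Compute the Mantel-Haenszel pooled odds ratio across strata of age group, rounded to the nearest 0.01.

OR_MH = Σ(aᵢdᵢ/nᵢ) / Σ(bᵢcᵢ/nᵢ), where nᵢ is the stratum total.
Stratum 1 (< 40): n = 491; a·d/n = 85·133/491 = 23.0244; b·c/n = 254·19/491 = 9.8289
Stratum 2 (40–59): n = 226; a·d/n = 73·56/226 = 18.0885; b·c/n = 36·61/226 = 9.7168
Stratum 3 (≥ 60): n = 546; a·d/n = 102·222/546 = 41.4725; b·c/n = 67·155/546 = 19.0201
OR_MH = (23.0244 + 18.0885 + 41.4725) / (9.8289 + 9.7168 + 19.0201) = 82.5855 / 38.5659 = 2.14141

2.14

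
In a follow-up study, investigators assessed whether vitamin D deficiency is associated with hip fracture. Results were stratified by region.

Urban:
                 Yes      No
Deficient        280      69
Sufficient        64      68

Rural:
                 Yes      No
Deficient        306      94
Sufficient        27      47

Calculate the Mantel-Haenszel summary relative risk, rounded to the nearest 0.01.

1.80

RR_MH = Σ(aᵢ·n₀ᵢ/nᵢ) / Σ(cᵢ·n₁ᵢ/nᵢ), with n₁ᵢ = aᵢ+bᵢ (exposed), n₀ᵢ = cᵢ+dᵢ (unexposed), nᵢ = n₁ᵢ+n₀ᵢ.
Stratum 1 (Urban): n₁ = 349, n₀ = 132, n = 481; a·n₀/n = 280·132/481 = 76.8399; c·n₁/n = 64·349/481 = 46.4366
Stratum 2 (Rural): n₁ = 400, n₀ = 74, n = 474; a·n₀/n = 306·74/474 = 47.7722; c·n₁/n = 27·400/474 = 22.7848
RR_MH = (76.8399 + 47.7722) / (46.4366 + 22.7848) = 124.6121 / 69.2214 = 1.80020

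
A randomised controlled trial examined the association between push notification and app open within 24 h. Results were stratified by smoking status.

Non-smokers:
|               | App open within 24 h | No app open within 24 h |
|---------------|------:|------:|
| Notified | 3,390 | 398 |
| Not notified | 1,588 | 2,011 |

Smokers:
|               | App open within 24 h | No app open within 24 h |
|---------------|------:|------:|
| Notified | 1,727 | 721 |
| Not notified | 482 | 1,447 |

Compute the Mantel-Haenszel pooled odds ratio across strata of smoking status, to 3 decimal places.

OR_MH = Σ(aᵢdᵢ/nᵢ) / Σ(bᵢcᵢ/nᵢ), where nᵢ is the stratum total.
Stratum 1 (Non-smokers): n = 7387; a·d/n = 3390·2011/7387 = 922.8767; b·c/n = 398·1588/7387 = 85.5590
Stratum 2 (Smokers): n = 4377; a·d/n = 1727·1447/4377 = 570.9319; b·c/n = 721·482/4377 = 79.3973
OR_MH = (922.8767 + 570.9319) / (85.5590 + 79.3973) = 1493.8086 / 164.9563 = 9.05579

9.056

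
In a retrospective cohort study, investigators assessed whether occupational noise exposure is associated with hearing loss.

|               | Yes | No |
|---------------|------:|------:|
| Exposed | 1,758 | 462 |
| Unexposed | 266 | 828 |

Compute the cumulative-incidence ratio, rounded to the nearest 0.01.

Cells: a = 1758, b = 462, c = 266, d = 828.
Risk in exposed = 1758/2220 = 0.79189; risk in unexposed = 266/1094 = 0.24314.
RR = 0.79189 / 0.24314 = 3.25688
The risk among the exposed is 3.26 times that among the unexposed.

3.26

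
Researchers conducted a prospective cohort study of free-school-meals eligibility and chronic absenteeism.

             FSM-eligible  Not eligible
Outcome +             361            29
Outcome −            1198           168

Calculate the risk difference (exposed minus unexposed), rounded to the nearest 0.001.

Reading the table with exposure as columns: a = 361 (FSM-eligible, case), b = 1198 (FSM-eligible, non-case), c = 29 (Not eligible, case), d = 168.
Risk in exposed = 361/1559 = 0.231559; risk in unexposed = 29/197 = 0.147208.
Risk difference = 0.231559 − 0.147208 = 0.084351

0.084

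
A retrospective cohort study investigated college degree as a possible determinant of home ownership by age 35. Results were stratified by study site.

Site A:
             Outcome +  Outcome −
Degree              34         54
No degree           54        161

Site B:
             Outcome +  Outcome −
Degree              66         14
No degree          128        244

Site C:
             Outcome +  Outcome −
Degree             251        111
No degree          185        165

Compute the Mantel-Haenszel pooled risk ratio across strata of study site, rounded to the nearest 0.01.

1.52

RR_MH = Σ(aᵢ·n₀ᵢ/nᵢ) / Σ(cᵢ·n₁ᵢ/nᵢ), with n₁ᵢ = aᵢ+bᵢ (exposed), n₀ᵢ = cᵢ+dᵢ (unexposed), nᵢ = n₁ᵢ+n₀ᵢ.
Stratum 1 (Site A): n₁ = 88, n₀ = 215, n = 303; a·n₀/n = 34·215/303 = 24.1254; c·n₁/n = 54·88/303 = 15.6832
Stratum 2 (Site B): n₁ = 80, n₀ = 372, n = 452; a·n₀/n = 66·372/452 = 54.3186; c·n₁/n = 128·80/452 = 22.6549
Stratum 3 (Site C): n₁ = 362, n₀ = 350, n = 712; a·n₀/n = 251·350/712 = 123.3848; c·n₁/n = 185·362/712 = 94.0590
RR_MH = (24.1254 + 54.3186 + 123.3848) / (15.6832 + 22.6549 + 94.0590) = 201.8288 / 132.3970 = 1.52442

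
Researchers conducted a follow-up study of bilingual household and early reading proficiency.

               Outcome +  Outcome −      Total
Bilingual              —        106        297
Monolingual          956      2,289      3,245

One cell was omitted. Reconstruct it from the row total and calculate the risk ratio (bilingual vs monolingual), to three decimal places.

The missing cell is in the exposed row: 297 − 106 = 191.
So a = 191, b = 106, c = 956, d = 2289.
RR = [a/(a+b)] / [c/(c+d)] = (191/297) / (956/3245) = 0.64310/0.29461 = 2.18290

2.183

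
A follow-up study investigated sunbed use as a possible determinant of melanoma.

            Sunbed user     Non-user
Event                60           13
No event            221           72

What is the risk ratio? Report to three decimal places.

1.396

Reading the table with exposure as columns: a = 60 (Sunbed user, case), b = 221 (Sunbed user, non-case), c = 13 (Non-user, case), d = 72.
Risk in exposed = 60/281 = 0.21352; risk in unexposed = 13/85 = 0.15294.
RR = 0.21352 / 0.15294 = 1.39611
The risk among the exposed is 1.40 times that among the unexposed.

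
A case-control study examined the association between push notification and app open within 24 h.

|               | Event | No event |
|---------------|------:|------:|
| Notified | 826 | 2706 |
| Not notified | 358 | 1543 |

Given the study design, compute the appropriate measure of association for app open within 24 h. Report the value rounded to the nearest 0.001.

Cells: a = 826, b = 2706, c = 358, d = 1543.
This is a case-control study: participants were sampled on outcome status, so risks in the source population cannot be estimated directly — relative risk is not valid here. The odds ratio is the appropriate measure.
OR = (a·d)/(b·c) = (826 × 1543) / (2706 × 358) = 1274518 / 968748 = 1.31563

1.316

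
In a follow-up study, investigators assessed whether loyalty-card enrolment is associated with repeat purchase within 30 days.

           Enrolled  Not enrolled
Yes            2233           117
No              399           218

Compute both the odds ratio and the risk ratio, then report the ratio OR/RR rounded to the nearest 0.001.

4.293

Reading the table with exposure as columns: a = 2233 (Enrolled, case), b = 399 (Enrolled, non-case), c = 117 (Not enrolled, case), d = 218.
OR = (2233·218)/(399·117) = 486794/46683 = 10.42765
Risk in exposed = 2233/2632 = 0.84840; risk in unexposed = 117/335 = 0.34925; RR = 2.42919
OR/RR = 10.42765 / 2.42919 = 4.29264
The outcome is not rare, so the OR lies further from 1 than the RR.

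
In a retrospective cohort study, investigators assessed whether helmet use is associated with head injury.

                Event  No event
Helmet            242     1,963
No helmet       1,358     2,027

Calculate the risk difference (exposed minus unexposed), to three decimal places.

Cells: a = 242, b = 1963, c = 1358, d = 2027.
Risk in exposed = 242/2205 = 0.109751; risk in unexposed = 1358/3385 = 0.401182.
Risk difference = 0.109751 − 0.401182 = -0.291431

-0.291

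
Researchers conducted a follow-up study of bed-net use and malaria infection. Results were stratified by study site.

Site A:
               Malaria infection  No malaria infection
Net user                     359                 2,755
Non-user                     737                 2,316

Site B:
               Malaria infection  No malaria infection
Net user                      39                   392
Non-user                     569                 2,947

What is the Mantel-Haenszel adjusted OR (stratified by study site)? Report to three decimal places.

0.425

OR_MH = Σ(aᵢdᵢ/nᵢ) / Σ(bᵢcᵢ/nᵢ), where nᵢ is the stratum total.
Stratum 1 (Site A): n = 6167; a·d/n = 359·2316/6167 = 134.8215; b·c/n = 2755·737/6167 = 329.2419
Stratum 2 (Site B): n = 3947; a·d/n = 39·2947/3947 = 29.1191; b·c/n = 392·569/3947 = 56.5108
OR_MH = (134.8215 + 29.1191) / (329.2419 + 56.5108) = 163.9405 / 385.7527 = 0.42499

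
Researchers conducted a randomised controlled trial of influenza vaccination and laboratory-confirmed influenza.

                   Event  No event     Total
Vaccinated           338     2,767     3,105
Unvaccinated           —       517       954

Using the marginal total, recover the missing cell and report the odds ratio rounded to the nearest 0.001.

The missing cell is in the unexposed row: 954 − 517 = 437.
So a = 338, b = 2767, c = 437, d = 517.
OR = (a·d)/(b·c) = (338 × 517) / (2767 × 437) = 174746 / 1209179 = 0.14452

0.145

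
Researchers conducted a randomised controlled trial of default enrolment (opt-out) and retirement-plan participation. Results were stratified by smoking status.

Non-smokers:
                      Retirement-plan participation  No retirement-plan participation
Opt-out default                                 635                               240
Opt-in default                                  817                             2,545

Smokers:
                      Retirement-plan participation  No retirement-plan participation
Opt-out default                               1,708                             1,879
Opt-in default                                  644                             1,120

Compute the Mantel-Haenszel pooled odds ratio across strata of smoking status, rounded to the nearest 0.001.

OR_MH = Σ(aᵢdᵢ/nᵢ) / Σ(bᵢcᵢ/nᵢ), where nᵢ is the stratum total.
Stratum 1 (Non-smokers): n = 4237; a·d/n = 635·2545/4237 = 381.4196; b·c/n = 240·817/4237 = 46.2780
Stratum 2 (Smokers): n = 5351; a·d/n = 1708·1120/5351 = 357.4958; b·c/n = 1879·644/5351 = 226.1402
OR_MH = (381.4196 + 357.4958) / (46.2780 + 226.1402) = 738.9154 / 272.4182 = 2.71243

2.712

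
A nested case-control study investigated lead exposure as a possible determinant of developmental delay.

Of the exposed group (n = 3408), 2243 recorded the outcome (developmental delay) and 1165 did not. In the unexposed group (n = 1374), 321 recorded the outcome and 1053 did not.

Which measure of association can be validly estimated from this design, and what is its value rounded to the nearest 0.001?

6.316

From the description: a = 2243, b = 1165, c = 321, d = 1053.
This is a nested case-control study: participants were sampled on outcome status, so risks in the source population cannot be estimated directly — relative risk is not valid here. The odds ratio is the appropriate measure.
OR = (a·d)/(b·c) = (2243 × 1053) / (1165 × 321) = 2361879 / 373965 = 6.31578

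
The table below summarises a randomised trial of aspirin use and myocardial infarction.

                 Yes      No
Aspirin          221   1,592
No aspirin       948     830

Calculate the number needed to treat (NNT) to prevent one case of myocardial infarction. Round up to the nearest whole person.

3

Risk in treated group = 221/1813 = 0.12190; risk in control = 948/1778 = 0.53318.
Absolute risk reduction = 0.53318 − 0.12190 = 0.41129
NNT = 1 / ARR = 1 / 0.41129 = 2.431 → round up → 3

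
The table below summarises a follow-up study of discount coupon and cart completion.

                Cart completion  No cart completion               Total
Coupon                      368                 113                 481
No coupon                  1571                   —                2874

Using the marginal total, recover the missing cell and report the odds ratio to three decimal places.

The missing cell is in the unexposed row: 2874 − 1571 = 1303.
So a = 368, b = 113, c = 1571, d = 1303.
OR = (a·d)/(b·c) = (368 × 1303) / (113 × 1571) = 479504 / 177523 = 2.70108

2.701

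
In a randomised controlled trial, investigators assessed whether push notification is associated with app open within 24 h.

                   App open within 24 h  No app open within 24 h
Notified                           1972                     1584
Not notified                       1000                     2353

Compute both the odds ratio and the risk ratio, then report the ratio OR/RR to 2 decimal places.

Cells: a = 1972, b = 1584, c = 1000, d = 2353.
OR = (1972·2353)/(1584·1000) = 4640116/1584000 = 2.92937
Risk in exposed = 1972/3556 = 0.55456; risk in unexposed = 1000/3353 = 0.29824; RR = 1.85943
OR/RR = 2.92937 / 1.85943 = 1.57541
The outcome is not rare, so the OR lies further from 1 than the RR.

1.58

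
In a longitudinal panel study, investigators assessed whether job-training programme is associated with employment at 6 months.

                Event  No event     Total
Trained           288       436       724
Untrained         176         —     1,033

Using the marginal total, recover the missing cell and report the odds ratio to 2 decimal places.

The missing cell is in the unexposed row: 1033 − 176 = 857.
So a = 288, b = 436, c = 176, d = 857.
OR = (a·d)/(b·c) = (288 × 857) / (436 × 176) = 246816 / 76736 = 3.21643

3.22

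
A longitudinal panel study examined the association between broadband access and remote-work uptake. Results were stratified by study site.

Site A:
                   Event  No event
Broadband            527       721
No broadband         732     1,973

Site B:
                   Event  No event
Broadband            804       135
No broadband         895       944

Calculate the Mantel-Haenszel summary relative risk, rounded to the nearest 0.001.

RR_MH = Σ(aᵢ·n₀ᵢ/nᵢ) / Σ(cᵢ·n₁ᵢ/nᵢ), with n₁ᵢ = aᵢ+bᵢ (exposed), n₀ᵢ = cᵢ+dᵢ (unexposed), nᵢ = n₁ᵢ+n₀ᵢ.
Stratum 1 (Site A): n₁ = 1248, n₀ = 2705, n = 3953; a·n₀/n = 527·2705/3953 = 360.6210; c·n₁/n = 732·1248/3953 = 231.0994
Stratum 2 (Site B): n₁ = 939, n₀ = 1839, n = 2778; a·n₀/n = 804·1839/2778 = 532.2376; c·n₁/n = 895·939/2778 = 302.5216
RR_MH = (360.6210 + 532.2376) / (231.0994 + 302.5216) = 892.8586 / 533.6210 = 1.67321

1.673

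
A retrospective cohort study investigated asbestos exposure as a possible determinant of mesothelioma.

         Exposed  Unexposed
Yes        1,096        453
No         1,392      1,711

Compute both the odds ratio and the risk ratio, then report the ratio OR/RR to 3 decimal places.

1.413

Reading the table with exposure as columns: a = 1096 (Exposed, case), b = 1392 (Exposed, non-case), c = 453 (Unexposed, case), d = 1711.
OR = (1096·1711)/(1392·453) = 1875256/630576 = 2.97388
Risk in exposed = 1096/2488 = 0.44051; risk in unexposed = 453/2164 = 0.20933; RR = 2.10436
OR/RR = 2.97388 / 2.10436 = 1.41320
The outcome is not rare, so the OR lies further from 1 than the RR.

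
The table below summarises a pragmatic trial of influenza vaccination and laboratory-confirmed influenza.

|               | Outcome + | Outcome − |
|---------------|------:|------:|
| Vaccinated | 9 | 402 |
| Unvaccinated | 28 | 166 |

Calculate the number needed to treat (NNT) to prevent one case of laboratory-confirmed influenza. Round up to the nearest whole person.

Risk in treated group = 9/411 = 0.02190; risk in control = 28/194 = 0.14433.
Absolute risk reduction = 0.14433 − 0.02190 = 0.12243
NNT = 1 / ARR = 1 / 0.12243 = 8.168 → round up → 9

9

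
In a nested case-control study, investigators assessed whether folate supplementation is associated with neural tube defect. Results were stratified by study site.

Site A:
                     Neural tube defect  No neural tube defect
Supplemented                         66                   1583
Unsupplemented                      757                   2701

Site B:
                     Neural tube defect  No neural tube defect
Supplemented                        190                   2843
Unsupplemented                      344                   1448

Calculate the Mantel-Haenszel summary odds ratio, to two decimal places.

OR_MH = Σ(aᵢdᵢ/nᵢ) / Σ(bᵢcᵢ/nᵢ), where nᵢ is the stratum total.
Stratum 1 (Site A): n = 5107; a·d/n = 66·2701/5107 = 34.9062; b·c/n = 1583·757/5107 = 234.6448
Stratum 2 (Site B): n = 4825; a·d/n = 190·1448/4825 = 57.0197; b·c/n = 2843·344/4825 = 202.6926
OR_MH = (34.9062 + 57.0197) / (234.6448 + 202.6926) = 91.9259 / 437.3374 = 0.21019

0.21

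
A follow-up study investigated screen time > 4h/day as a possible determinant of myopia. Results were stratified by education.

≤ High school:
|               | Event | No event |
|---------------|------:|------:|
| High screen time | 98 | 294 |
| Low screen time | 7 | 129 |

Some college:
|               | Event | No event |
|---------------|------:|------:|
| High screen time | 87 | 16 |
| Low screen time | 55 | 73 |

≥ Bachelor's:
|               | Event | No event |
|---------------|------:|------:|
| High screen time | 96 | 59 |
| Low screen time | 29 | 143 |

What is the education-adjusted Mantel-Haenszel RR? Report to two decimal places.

RR_MH = Σ(aᵢ·n₀ᵢ/nᵢ) / Σ(cᵢ·n₁ᵢ/nᵢ), with n₁ᵢ = aᵢ+bᵢ (exposed), n₀ᵢ = cᵢ+dᵢ (unexposed), nᵢ = n₁ᵢ+n₀ᵢ.
Stratum 1 (≤ High school): n₁ = 392, n₀ = 136, n = 528; a·n₀/n = 98·136/528 = 25.2424; c·n₁/n = 7·392/528 = 5.1970
Stratum 2 (Some college): n₁ = 103, n₀ = 128, n = 231; a·n₀/n = 87·128/231 = 48.2078; c·n₁/n = 55·103/231 = 24.5238
Stratum 3 (≥ Bachelor's): n₁ = 155, n₀ = 172, n = 327; a·n₀/n = 96·172/327 = 50.4954; c·n₁/n = 29·155/327 = 13.7462
RR_MH = (25.2424 + 48.2078 + 50.4954) / (5.1970 + 24.5238 + 13.7462) = 123.9456 / 43.4670 = 2.85149

2.85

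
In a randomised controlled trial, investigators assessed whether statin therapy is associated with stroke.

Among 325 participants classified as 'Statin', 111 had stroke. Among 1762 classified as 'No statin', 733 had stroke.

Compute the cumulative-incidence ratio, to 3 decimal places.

0.821

From the description: a = 111, b = 214, c = 733, d = 1029.
Risk in exposed = 111/325 = 0.34154; risk in unexposed = 733/1762 = 0.41600.
RR = 0.34154 / 0.41600 = 0.82100
The risk is 18% lower among the exposed than among the unexposed.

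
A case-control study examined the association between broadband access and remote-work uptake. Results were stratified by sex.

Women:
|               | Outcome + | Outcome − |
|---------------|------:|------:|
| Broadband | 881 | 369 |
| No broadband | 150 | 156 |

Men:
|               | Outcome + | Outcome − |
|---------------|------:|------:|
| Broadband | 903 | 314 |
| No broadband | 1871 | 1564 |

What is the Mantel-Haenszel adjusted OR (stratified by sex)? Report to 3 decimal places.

2.421

OR_MH = Σ(aᵢdᵢ/nᵢ) / Σ(bᵢcᵢ/nᵢ), where nᵢ is the stratum total.
Stratum 1 (Women): n = 1556; a·d/n = 881·156/1556 = 88.3265; b·c/n = 369·150/1556 = 35.5720
Stratum 2 (Men): n = 4652; a·d/n = 903·1564/4652 = 303.5881; b·c/n = 314·1871/4652 = 126.2885
OR_MH = (88.3265 + 303.5881) / (35.5720 + 126.2885) = 391.9146 / 161.8605 = 2.42131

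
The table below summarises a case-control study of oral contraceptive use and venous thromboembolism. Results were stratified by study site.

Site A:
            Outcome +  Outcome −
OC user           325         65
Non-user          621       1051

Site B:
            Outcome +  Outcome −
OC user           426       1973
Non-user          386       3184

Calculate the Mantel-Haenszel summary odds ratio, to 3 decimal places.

2.670

OR_MH = Σ(aᵢdᵢ/nᵢ) / Σ(bᵢcᵢ/nᵢ), where nᵢ is the stratum total.
Stratum 1 (Site A): n = 2062; a·d/n = 325·1051/2062 = 165.6523; b·c/n = 65·621/2062 = 19.5757
Stratum 2 (Site B): n = 5969; a·d/n = 426·3184/5969 = 227.2381; b·c/n = 1973·386/5969 = 127.5889
OR_MH = (165.6523 + 227.2381) / (19.5757 + 127.5889) = 392.8903 / 147.1645 = 2.66974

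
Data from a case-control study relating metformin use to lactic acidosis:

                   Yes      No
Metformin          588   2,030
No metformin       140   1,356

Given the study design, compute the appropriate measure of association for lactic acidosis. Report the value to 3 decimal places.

2.806

Cells: a = 588, b = 2030, c = 140, d = 1356.
This is a case-control study: participants were sampled on outcome status, so risks in the source population cannot be estimated directly — relative risk is not valid here. The odds ratio is the appropriate measure.
OR = (a·d)/(b·c) = (588 × 1356) / (2030 × 140) = 797328 / 284200 = 2.80552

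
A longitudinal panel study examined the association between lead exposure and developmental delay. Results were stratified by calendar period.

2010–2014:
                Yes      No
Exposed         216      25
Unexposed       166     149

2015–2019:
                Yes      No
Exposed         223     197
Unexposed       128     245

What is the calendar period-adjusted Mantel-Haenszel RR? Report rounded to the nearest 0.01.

RR_MH = Σ(aᵢ·n₀ᵢ/nᵢ) / Σ(cᵢ·n₁ᵢ/nᵢ), with n₁ᵢ = aᵢ+bᵢ (exposed), n₀ᵢ = cᵢ+dᵢ (unexposed), nᵢ = n₁ᵢ+n₀ᵢ.
Stratum 1 (2010–2014): n₁ = 241, n₀ = 315, n = 556; a·n₀/n = 216·315/556 = 122.3741; c·n₁/n = 166·241/556 = 71.9532
Stratum 2 (2015–2019): n₁ = 420, n₀ = 373, n = 793; a·n₀/n = 223·373/793 = 104.8916; c·n₁/n = 128·420/793 = 67.7932
RR_MH = (122.3741 + 104.8916) / (71.9532 + 67.7932) = 227.2657 / 139.7464 = 1.62627

1.63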